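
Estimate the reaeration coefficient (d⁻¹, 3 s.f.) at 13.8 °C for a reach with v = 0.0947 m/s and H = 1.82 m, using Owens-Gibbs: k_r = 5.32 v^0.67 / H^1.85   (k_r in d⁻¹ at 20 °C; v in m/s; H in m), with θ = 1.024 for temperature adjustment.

k_r(20) = 5.32 × 0.0947^0.67 / 1.82^1.85 = 5.32 × 0.2061 / 3.028 = 0.3622 d⁻¹.
k_r(13.8) = 0.3622 × 1.024^(13.8−20) = 0.3622 × 0.8633 = 0.3127 d⁻¹.

k_r ≈ 0.313 d⁻¹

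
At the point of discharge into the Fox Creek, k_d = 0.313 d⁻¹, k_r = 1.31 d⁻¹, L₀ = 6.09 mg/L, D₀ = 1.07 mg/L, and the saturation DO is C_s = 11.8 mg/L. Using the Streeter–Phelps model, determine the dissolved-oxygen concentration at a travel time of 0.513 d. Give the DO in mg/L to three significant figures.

k_d L₀/(k_r−k_d) = 0.313×6.09/(1.31−0.313) = 1.906/0.9970 = 1.912 mg/L.
e^(−k_d t) = e^(−0.313×0.5130) = 0.8517; e^(−k_r t) = e^(−1.31×0.5130) = 0.5107.
D = 1.912 × (0.8517 − 0.5107) + 1.07 × 0.5107 = 0.6519 + 0.5464 = 1.198 mg/L.
DO = C_s − D = 11.8 − 1.198 = 10.60 mg/L.

DO ≈ 10.6 mg/L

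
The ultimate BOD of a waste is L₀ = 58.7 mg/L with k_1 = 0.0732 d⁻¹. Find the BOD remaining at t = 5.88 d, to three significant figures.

L ≈ 38.2 mg/L

L_t = L₀ e^(−k_1 t) = 58.7 × e^(−0.0732×5.88) = 58.7 × 0.6502 = 38.17 mg/L.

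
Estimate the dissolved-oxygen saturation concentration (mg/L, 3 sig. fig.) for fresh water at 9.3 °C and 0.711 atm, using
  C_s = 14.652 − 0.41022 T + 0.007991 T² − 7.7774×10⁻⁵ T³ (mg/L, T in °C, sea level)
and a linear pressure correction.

At sea level: C_s = 14.652 − 0.41022×9.3 + 0.007991×9.3² − 7.7774×10⁻⁵×9.3³ = 11.47 mg/L.
Pressure correction: C_s' = 11.47 × 0.711 = 8.152 mg/L.

C_s ≈ 8.15 mg/L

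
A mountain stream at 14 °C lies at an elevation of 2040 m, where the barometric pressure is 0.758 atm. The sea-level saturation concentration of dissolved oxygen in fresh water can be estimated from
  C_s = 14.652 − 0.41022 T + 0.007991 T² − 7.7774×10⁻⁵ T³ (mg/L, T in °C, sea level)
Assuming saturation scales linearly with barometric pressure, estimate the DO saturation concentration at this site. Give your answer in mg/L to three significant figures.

C_s ≈ 7.78 mg/L

At sea level: C_s = 14.652 − 0.41022×14 + 0.007991×14² − 7.7774×10⁻⁵×14³ = 10.26 mg/L.
Pressure correction: C_s' = 10.26 × 0.758 = 7.778 mg/L.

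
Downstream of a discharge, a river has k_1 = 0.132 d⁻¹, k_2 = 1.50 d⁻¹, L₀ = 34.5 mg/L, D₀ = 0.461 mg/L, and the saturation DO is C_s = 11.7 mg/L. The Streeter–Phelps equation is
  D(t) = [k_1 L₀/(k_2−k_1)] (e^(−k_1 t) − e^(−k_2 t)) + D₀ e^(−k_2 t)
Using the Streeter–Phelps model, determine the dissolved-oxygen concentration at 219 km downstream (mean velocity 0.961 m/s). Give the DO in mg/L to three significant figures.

Travel time t = x/v = 219 km / (0.961 m/s) = 219000 m / 0.961 m/s = 227900 s = 2.638 d.
k_1 L₀/(k_2−k_1) = 0.132×34.5/(1.50−0.132) = 4.554/1.368 = 3.329 mg/L.
e^(−k_1 t) = e^(−0.132×2.638) = 0.7060; e^(−k_2 t) = e^(−1.50×2.638) = 0.01913.
D = 3.329 × (0.7060 − 0.01913) + 0.461 × 0.01913 = 2.286 + 0.008820 = 2.295 mg/L.
DO = C_s − D = 11.7 − 2.295 = 9.405 mg/L.

DO ≈ 9.40 mg/L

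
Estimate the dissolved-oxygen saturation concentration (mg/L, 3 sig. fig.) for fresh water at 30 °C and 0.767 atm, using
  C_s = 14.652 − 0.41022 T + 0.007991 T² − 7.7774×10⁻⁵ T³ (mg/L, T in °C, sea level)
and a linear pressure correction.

C_s ≈ 5.70 mg/L

At sea level: C_s = 14.652 − 0.41022×30 + 0.007991×30² − 7.7774×10⁻⁵×30³ = 7.437 mg/L.
Pressure correction: C_s' = 7.437 × 0.767 = 5.704 mg/L.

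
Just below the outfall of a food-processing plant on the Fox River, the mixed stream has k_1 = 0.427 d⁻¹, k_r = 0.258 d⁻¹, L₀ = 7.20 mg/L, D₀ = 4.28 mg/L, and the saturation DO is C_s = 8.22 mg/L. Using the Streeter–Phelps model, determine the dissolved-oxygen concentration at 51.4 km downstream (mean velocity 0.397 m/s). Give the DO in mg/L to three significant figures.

DO ≈ 2.55 mg/L

Travel time t = x/v = 51.4 km / (0.397 m/s) = 51400 m / 0.397 m/s = 129500 s = 1.499 d.
k_1 L₀/(k_r−k_1) = 0.427×7.20/(0.258−0.427) = 3.074/-0.1690 = -18.19 mg/L.
e^(−k_1 t) = e^(−0.427×1.499) = 0.5274; e^(−k_r t) = e^(−0.258×1.499) = 0.6794.
D = -18.19 × (0.5274 − 0.6794) + 4.28 × 0.6794 = 2.765 + 2.908 = 5.673 mg/L.
DO = C_s − D = 8.22 − 5.673 = 2.547 mg/L.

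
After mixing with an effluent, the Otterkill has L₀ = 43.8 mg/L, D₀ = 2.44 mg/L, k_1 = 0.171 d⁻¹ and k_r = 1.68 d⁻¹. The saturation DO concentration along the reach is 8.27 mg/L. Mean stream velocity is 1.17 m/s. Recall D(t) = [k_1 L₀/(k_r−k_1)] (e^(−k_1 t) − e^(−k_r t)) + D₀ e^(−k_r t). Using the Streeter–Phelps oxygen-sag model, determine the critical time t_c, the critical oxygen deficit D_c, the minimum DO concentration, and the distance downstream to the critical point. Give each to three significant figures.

t_c = [1/(k_r−k_1)] ln[(k_r/k_1)(1 − D₀(k_r−k_1)/(k_1 L₀))]
= [1/(1.68−0.171)] ln[(1.68/0.171)(1 − 2.44×1.509/(0.171×43.8))]
= (1/1.509) ln[9.825 × 0.5084] = 0.6627 × ln(4.995) = 0.6627 × 1.608 = 1.066 d.
L(t_c) = L₀ e^(−k_1 t_c) = 43.8 × 0.8334 = 36.50 mg/L, and at the critical point k_r D_c = k_1 L, so D_c = (0.171/1.68) × 36.50 = 3.715 mg/L.
Minimum DO = C_s − D_c = 8.27 − 3.715 = 4.555 mg/L.
x_c = v t_c = 1.17 m/s × 1.066 d × 86400 s/d = 107700 m ≈ 108 km.

t_c ≈ 1.07 d; D_c ≈ 3.72 mg/L; min DO ≈ 4.55 mg/L; x_c ≈ 108 km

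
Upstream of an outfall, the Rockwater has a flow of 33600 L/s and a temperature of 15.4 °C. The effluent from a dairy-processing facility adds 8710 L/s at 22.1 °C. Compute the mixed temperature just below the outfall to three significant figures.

16.8 °C

Flow-weighted mixing: C = (Q_r C_r + Q_w C_w)/(Q_r + Q_w)
= (33600×15.4 + 8710×22.1)/(33600 + 8710) = 709900/42310 = 16.78 °C.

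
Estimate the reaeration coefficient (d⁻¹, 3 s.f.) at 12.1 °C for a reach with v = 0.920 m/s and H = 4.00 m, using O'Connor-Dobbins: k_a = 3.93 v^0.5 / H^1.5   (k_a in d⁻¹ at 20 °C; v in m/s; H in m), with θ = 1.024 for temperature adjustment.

k_a ≈ 0.391 d⁻¹

k_a(20) = 3.93 × 0.920^0.5 / 4.00^1.5 = 3.93 × 0.9592 / 8.000 = 0.4712 d⁻¹.
k_a(12.1) = 0.4712 × 1.024^(12.1−20) = 0.4712 × 0.8291 = 0.3907 d⁻¹.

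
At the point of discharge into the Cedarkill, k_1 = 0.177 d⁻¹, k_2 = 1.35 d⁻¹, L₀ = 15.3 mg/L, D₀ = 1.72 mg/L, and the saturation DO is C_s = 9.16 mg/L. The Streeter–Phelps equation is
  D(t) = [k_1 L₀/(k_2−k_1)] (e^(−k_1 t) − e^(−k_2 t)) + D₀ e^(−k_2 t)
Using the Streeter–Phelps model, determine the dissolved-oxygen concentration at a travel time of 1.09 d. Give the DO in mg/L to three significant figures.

k_1 L₀/(k_2−k_1) = 0.177×15.3/(1.35−0.177) = 2.708/1.173 = 2.309 mg/L.
e^(−k_1 t) = e^(−0.177×1.090) = 0.8245; e^(−k_2 t) = e^(−1.35×1.090) = 0.2296.
D = 2.309 × (0.8245 − 0.2296) + 1.72 × 0.2296 = 1.374 + 0.3949 = 1.768 mg/L.
DO = C_s − D = 9.16 − 1.768 = 7.392 mg/L.

DO ≈ 7.39 mg/L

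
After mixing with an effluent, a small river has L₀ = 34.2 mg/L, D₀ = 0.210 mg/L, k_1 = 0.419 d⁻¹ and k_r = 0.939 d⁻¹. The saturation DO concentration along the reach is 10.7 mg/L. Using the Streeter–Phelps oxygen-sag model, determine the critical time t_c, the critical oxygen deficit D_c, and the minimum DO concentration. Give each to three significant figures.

t_c ≈ 1.54 d; D_c ≈ 8.01 mg/L; min DO ≈ 2.69 mg/L

t_c = [1/(k_r−k_1)] ln[(k_r/k_1)(1 − D₀(k_r−k_1)/(k_1 L₀))]
= [1/(0.939−0.419)] ln[(0.939/0.419)(1 − 0.210×0.5200/(0.419×34.2))]
= (1/0.5200) ln[2.241 × 0.9924] = 1.923 × ln(2.224) = 1.923 × 0.7993 = 1.537 d.
L(t_c) = L₀ e^(−k_1 t_c) = 34.2 × 0.5252 = 17.96 mg/L, and at the critical point k_r D_c = k_1 L, so D_c = (0.419/0.939) × 17.96 = 8.014 mg/L.
Minimum DO = C_s − D_c = 10.7 − 8.014 = 2.686 mg/L.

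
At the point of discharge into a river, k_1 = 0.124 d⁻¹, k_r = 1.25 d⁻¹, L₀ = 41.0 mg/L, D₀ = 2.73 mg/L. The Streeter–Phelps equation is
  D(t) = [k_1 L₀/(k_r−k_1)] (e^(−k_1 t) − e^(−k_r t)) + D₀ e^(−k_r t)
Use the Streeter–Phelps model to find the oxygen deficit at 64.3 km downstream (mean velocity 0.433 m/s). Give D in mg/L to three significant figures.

Travel time t = x/v = 64.3 km / (0.433 m/s) = 64300 m / 0.433 m/s = 148500 s = 1.719 d.
k_1 L₀/(k_r−k_1) = 0.124×41.0/(1.25−0.124) = 5.084/1.126 = 4.515 mg/L.
e^(−k_1 t) = e^(−0.124×1.719) = 0.8081; e^(−k_r t) = e^(−1.25×1.719) = 0.1167.
D = 4.515 × (0.8081 − 0.1167) + 2.73 × 0.1167 = 3.122 + 0.3185 = 3.440 mg/L.

D ≈ 3.44 mg/L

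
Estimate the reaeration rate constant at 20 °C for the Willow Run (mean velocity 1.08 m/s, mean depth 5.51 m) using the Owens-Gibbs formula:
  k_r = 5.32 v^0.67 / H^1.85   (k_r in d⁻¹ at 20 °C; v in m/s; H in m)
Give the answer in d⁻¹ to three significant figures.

k_r ≈ 0.238 d⁻¹

k_r = 5.32 × 1.08^0.67 / 5.51^1.85 = 5.32 × 1.053 / 23.50 = 0.2383 d⁻¹.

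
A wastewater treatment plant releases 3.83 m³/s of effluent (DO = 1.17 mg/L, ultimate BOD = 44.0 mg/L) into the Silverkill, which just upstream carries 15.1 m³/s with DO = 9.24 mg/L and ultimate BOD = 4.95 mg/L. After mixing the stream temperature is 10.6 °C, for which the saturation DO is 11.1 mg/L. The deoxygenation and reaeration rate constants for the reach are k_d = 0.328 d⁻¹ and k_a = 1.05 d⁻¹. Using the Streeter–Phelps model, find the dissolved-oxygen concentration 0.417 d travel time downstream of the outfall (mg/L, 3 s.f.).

DO ≈ 7.52 mg/L

Mixed DO = (15.1×9.24 + 3.83×1.17)/(15.1+3.83) = 144.0/18.93 = 7.607 mg/L.
Mixed L₀ = (15.1×4.95 + 3.83×44.0)/(18.93) = 243.3/18.93 = 12.85 mg/L.
Initial deficit D₀ = C_s − DO₀ = 11.1 − 7.607 = 3.493 mg/L.
D(0.417) = [0.328×12.85/(1.05−0.328)](e^(−0.328×0.417) − e^(−1.05×0.417)) + 3.493 e^(−1.05×0.417)
= 5.838 × (0.8722 − 0.6454) + 3.493 × 0.6454 = 3.578 mg/L.
DO = 11.1 − 3.578 = 7.522 mg/L.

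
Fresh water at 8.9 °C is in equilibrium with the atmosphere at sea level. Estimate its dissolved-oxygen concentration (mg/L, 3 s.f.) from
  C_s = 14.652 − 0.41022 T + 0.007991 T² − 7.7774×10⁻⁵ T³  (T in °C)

C_s = 14.652 − 0.41022×8.9 + 0.007991×8.9² − 7.7774×10⁻⁵×8.9³ = 11.58 mg/L.

C_s ≈ 11.6 mg/L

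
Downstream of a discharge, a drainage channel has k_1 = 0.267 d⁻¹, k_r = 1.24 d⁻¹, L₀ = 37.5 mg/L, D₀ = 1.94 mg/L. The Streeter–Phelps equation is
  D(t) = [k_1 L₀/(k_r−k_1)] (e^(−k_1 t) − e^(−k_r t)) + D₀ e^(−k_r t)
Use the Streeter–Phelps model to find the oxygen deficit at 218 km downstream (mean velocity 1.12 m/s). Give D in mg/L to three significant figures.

D ≈ 5.13 mg/L

Travel time t = x/v = 218 km / (1.12 m/s) = 218000 m / 1.12 m/s = 194600 s = 2.253 d.
k_1 L₀/(k_r−k_1) = 0.267×37.5/(1.24−0.267) = 10.01/0.9730 = 10.29 mg/L.
e^(−k_1 t) = e^(−0.267×2.253) = 0.5480; e^(−k_r t) = e^(−1.24×2.253) = 0.06121.
D = 10.29 × (0.5480 − 0.06121) + 1.94 × 0.06121 = 5.009 + 0.1187 = 5.128 mg/L.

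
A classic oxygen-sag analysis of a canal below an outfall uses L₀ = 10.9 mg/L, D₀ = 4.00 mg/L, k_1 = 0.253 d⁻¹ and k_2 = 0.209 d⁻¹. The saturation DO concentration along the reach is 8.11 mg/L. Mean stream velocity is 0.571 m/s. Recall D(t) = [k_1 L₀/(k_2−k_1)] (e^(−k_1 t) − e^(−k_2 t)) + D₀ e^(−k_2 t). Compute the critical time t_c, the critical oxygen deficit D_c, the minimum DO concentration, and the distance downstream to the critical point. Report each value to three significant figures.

t_c = [1/(k_2−k_1)] ln[(k_2/k_1)(1 − D₀(k_2−k_1)/(k_1 L₀))]
= [1/(0.209−0.253)] ln[(0.209/0.253)(1 − 4.00×-0.04400/(0.253×10.9))]
= (1/-0.04400) ln[0.8261 × 1.064] = -22.73 × ln(0.8788) = -22.73 × -0.1292 = 2.936 d.
D_c = (k_1/k_2) L₀ e^(−k_1 t_c) = (0.253/0.209) × 10.9 × e^(−0.253×2.936) = 1.211 × 10.9 × 0.4758 = 6.278 mg/L.
Minimum DO = C_s − D_c = 8.11 − 6.278 = 1.832 mg/L.
x_c = v t_c = 0.571 m/s × 2.936 d × 86400 s/d = 144900 m ≈ 145 km.

t_c ≈ 2.94 d; D_c ≈ 6.28 mg/L; min DO ≈ 1.83 mg/L; x_c ≈ 145 km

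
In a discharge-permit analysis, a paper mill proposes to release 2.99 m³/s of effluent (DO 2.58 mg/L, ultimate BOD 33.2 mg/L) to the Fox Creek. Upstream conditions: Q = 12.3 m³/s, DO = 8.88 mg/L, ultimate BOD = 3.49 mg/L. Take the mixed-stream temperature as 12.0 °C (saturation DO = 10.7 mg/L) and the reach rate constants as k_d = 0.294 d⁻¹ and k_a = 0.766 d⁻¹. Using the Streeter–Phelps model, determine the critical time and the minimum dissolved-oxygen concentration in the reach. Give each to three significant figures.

t_c ≈ 0.443 d; minimum DO ≈ 7.57 mg/L

Mixed DO = (12.3×8.88 + 2.99×2.58)/(12.3+2.99) = 116.9/15.29 = 7.648 mg/L.
Mixed L₀ = (12.3×3.49 + 2.99×33.2)/(15.29) = 142.2/15.29 = 9.300 mg/L.
Initial deficit D₀ = C_s − DO₀ = 10.7 − 7.648 = 3.052 mg/L.
t_c = (1/0.4720) ln[(0.766/0.294)(1 − 3.052×0.4720/(0.294×9.300))] = 2.119 × ln(1.233) = 0.4433 d.
D_c = (0.294/0.766) × 9.300 × e^(−0.294×0.4433) = 0.3838 × 9.300 × 0.8778 = 3.133 mg/L.
Minimum DO = 10.7 − 3.133 = 7.567 mg/L.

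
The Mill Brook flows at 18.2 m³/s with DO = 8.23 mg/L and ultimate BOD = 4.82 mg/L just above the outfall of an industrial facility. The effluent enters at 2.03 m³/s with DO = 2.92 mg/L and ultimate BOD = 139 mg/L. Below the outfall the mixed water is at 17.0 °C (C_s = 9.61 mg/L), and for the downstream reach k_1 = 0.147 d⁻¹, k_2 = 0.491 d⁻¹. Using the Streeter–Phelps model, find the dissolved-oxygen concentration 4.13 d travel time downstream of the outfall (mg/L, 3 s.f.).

Mixed DO = (18.2×8.23 + 2.03×2.92)/(18.2+2.03) = 155.7/20.23 = 7.697 mg/L.
Mixed L₀ = (18.2×4.82 + 2.03×139)/(20.23) = 369.9/20.23 = 18.28 mg/L.
Initial deficit D₀ = C_s − DO₀ = 9.61 − 7.697 = 1.913 mg/L.
D(4.13) = [0.147×18.28/(0.491−0.147)](e^(−0.147×4.13) − e^(−0.491×4.13)) + 1.913 e^(−0.491×4.13)
= 7.813 × (0.5449 − 0.1316) + 1.913 × 0.1316 = 3.481 mg/L.
DO = 9.61 − 3.481 = 6.129 mg/L.

DO ≈ 6.13 mg/L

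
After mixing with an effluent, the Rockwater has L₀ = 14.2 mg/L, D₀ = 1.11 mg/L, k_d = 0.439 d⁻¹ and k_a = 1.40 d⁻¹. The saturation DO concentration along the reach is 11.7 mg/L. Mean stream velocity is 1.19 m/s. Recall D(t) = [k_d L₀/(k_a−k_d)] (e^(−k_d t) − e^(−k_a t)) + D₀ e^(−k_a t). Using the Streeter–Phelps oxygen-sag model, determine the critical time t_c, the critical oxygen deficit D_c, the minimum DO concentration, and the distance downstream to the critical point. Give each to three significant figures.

t_c ≈ 1.01 d; D_c ≈ 2.86 mg/L; min DO ≈ 8.84 mg/L; x_c ≈ 104 km

t_c = [1/(k_a−k_d)] ln[(k_a/k_d)(1 − D₀(k_a−k_d)/(k_d L₀))]
= [1/(1.40−0.439)] ln[(1.40/0.439)(1 − 1.11×0.9610/(0.439×14.2))]
= (1/0.9610) ln[3.189 × 0.8289] = 1.041 × ln(2.643) = 1.041 × 0.9721 = 1.012 d.
L(t_c) = L₀ e^(−k_d t_c) = 14.2 × 0.6414 = 9.108 mg/L, and at the critical point k_a D_c = k_d L, so D_c = (0.439/1.40) × 9.108 = 2.856 mg/L.
Minimum DO = C_s − D_c = 11.7 − 2.856 = 8.844 mg/L.
x_c = v t_c = 1.19 m/s × 1.012 d × 86400 s/d = 104000 m ≈ 104 km.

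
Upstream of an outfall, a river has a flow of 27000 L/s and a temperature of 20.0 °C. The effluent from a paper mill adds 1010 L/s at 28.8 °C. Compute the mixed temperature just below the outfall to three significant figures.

20.3 °C

Flow-weighted mixing: C = (Q_r C_r + Q_w C_w)/(Q_r + Q_w)
= (27000×20.0 + 1010×28.8)/(27000 + 1010) = 569100/28010 = 20.32 °C.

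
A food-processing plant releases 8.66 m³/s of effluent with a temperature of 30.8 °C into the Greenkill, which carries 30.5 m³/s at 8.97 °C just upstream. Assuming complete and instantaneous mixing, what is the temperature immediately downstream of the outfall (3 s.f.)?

13.8 °C

Flow-weighted mixing: C = (Q_r C_r + Q_w C_w)/(Q_r + Q_w)
= (30.5×8.97 + 8.66×30.8)/(30.5 + 8.66) = 540.3/39.16 = 13.80 °C.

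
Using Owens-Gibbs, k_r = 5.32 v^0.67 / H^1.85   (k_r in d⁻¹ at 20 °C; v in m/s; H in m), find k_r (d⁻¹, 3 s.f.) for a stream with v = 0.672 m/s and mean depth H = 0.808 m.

k_r ≈ 6.05 d⁻¹

k_r = 5.32 × 0.672^0.67 / 0.808^1.85 = 5.32 × 0.7662 / 0.6741 = 6.047 d⁻¹.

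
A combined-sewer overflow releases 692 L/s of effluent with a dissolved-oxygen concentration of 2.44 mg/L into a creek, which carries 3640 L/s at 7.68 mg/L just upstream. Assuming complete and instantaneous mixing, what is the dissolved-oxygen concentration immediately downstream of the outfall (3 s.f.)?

6.84 mg/L

Flow-weighted mixing: C = (Q_r C_r + Q_w C_w)/(Q_r + Q_w)
= (3640×7.68 + 692×2.44)/(3640 + 692) = 29640/4332 = 6.843 mg/L.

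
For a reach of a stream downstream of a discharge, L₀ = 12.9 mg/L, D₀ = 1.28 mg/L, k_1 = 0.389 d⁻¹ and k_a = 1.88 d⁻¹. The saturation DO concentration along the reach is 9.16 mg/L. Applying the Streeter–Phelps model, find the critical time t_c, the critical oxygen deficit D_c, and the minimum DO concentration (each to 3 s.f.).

At the critical point dD/dt = 0, so k_1 L₀ e^(−k_1 t) = k_a D. Substituting D(t) from the Streeter–Phelps equation and solving for t gives
t_c = ln[(k_a/k_1)(1 − D₀(k_a−k_1)/(k_1 L₀))] / (k_a−k_1).
Here k_a−k_1 = 1.491 d⁻¹ and 1 − D₀(k_a−k_1)/(k_1 L₀) = 1 − 1.28×1.491/(0.389×12.9) = 0.6197, so
t_c = ln(4.833 × 0.6197) / 1.491 = 1.097 / 1.491 = 0.7357 d.
L(t_c) = L₀ e^(−k_1 t_c) = 12.9 × 0.7511 = 9.690 mg/L, and at the critical point k_a D_c = k_1 L, so D_c = (0.389/1.88) × 9.690 = 2.005 mg/L.
Minimum DO = C_s − D_c = 9.16 − 2.005 = 7.155 mg/L.

t_c ≈ 0.736 d; D_c ≈ 2.00 mg/L; min DO ≈ 7.16 mg/L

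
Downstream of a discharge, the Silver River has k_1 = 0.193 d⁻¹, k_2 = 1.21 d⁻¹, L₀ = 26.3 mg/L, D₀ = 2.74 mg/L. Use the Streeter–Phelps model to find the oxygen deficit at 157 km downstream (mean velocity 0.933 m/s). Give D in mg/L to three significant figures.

D ≈ 3.21 mg/L

Travel time t = x/v = 157 km / (0.933 m/s) = 157000 m / 0.933 m/s = 168300 s = 1.948 d.
k_1 L₀/(k_2−k_1) = 0.193×26.3/(1.21−0.193) = 5.076/1.017 = 4.991 mg/L.
e^(−k_1 t) = e^(−0.193×1.948) = 0.6867; e^(−k_2 t) = e^(−1.21×1.948) = 0.09474.
D = 4.991 × (0.6867 − 0.09474) + 2.74 × 0.09474 = 2.954 + 0.2596 = 3.214 mg/L.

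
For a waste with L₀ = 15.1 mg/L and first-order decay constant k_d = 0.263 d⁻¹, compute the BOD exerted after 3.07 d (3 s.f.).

y ≈ 8.37 mg/L

y_t = L₀(1 − e^(−k_d t)) = 15.1 × (1 − e^(−0.263×3.07))
= 15.1 × (1 − 0.4460) = 15.1 × 0.5540 = 8.365 mg/L.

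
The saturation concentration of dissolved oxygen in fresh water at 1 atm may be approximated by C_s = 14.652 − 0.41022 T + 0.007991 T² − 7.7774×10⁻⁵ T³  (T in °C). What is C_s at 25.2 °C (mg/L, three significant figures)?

C_s ≈ 8.14 mg/L

C_s = 14.652 − 0.41022×25.2 + 0.007991×25.2² − 7.7774×10⁻⁵×25.2³ = 8.144 mg/L.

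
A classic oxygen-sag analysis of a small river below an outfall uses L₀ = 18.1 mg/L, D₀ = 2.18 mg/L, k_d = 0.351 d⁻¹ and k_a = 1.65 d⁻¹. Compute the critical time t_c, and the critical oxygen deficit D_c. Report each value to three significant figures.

t_c = [1/(k_a−k_d)] ln[(k_a/k_d)(1 − D₀(k_a−k_d)/(k_d L₀))]
= [1/(1.65−0.351)] ln[(1.65/0.351)(1 − 2.18×1.299/(0.351×18.1))]
= (1/1.299) ln[4.701 × 0.5543] = 0.7698 × ln(2.606) = 0.7698 × 0.9576 = 0.7372 d.
L(t_c) = L₀ e^(−k_d t_c) = 18.1 × 0.7720 = 13.97 mg/L, and at the critical point k_a D_c = k_d L, so D_c = (0.351/1.65) × 13.97 = 2.973 mg/L.

t_c ≈ 0.737 d; D_c ≈ 2.97 mg/L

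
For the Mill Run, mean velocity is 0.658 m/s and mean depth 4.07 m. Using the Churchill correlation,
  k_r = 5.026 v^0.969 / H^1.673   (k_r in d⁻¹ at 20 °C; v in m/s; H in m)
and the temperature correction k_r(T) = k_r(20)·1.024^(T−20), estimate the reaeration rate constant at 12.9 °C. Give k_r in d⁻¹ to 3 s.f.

k_r(20) = 5.026 × 0.658^0.969 / 4.07^1.673 = 5.026 × 0.6666 / 10.47 = 0.3201 d⁻¹.
k_r(12.9) = 0.3201 × 1.024^(12.9−20) = 0.3201 × 0.8450 = 0.2705 d⁻¹.

k_r ≈ 0.270 d⁻¹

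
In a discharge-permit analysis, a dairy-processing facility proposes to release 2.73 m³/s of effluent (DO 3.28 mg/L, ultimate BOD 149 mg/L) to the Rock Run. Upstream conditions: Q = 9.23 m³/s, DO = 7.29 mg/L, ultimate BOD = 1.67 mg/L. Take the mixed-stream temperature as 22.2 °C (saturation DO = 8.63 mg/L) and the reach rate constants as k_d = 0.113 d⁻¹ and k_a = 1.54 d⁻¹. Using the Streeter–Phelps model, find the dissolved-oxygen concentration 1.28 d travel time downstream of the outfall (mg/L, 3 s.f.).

DO ≈ 6.29 mg/L

Mixed DO = (9.23×7.29 + 2.73×3.28)/(9.23+2.73) = 76.24/11.96 = 6.375 mg/L.
Mixed L₀ = (9.23×1.67 + 2.73×149)/(11.96) = 422.2/11.96 = 35.30 mg/L.
Initial deficit D₀ = C_s − DO₀ = 8.63 − 6.375 = 2.255 mg/L.
D(1.28) = [0.113×35.30/(1.54−0.113)](e^(−0.113×1.28) − e^(−1.54×1.28)) + 2.255 e^(−1.54×1.28)
= 2.795 × (0.8653 − 0.1393) + 2.255 × 0.1393 = 2.344 mg/L.
DO = 8.63 − 2.344 = 6.286 mg/L.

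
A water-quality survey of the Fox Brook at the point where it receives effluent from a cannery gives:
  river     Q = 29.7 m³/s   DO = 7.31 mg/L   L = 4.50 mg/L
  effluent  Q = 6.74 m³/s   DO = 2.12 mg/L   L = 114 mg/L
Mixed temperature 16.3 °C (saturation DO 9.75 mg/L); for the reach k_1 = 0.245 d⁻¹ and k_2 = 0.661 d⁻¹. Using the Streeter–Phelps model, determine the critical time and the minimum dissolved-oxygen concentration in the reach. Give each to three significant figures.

t_c ≈ 1.75 d; minimum DO ≈ 3.77 mg/L

Mixed DO = (29.7×7.31 + 6.74×2.12)/(29.7+6.74) = 231.4/36.44 = 6.350 mg/L.
Mixed L₀ = (29.7×4.50 + 6.74×114)/(36.44) = 902.0/36.44 = 24.75 mg/L.
Initial deficit D₀ = C_s − DO₀ = 9.75 − 6.350 = 3.400 mg/L.
t_c = (1/0.4160) ln[(0.661/0.245)(1 − 3.400×0.4160/(0.245×24.75))] = 2.404 × ln(2.069) = 1.747 d.
D_c = (0.245/0.661) × 24.75 × e^(−0.245×1.747) = 0.3707 × 24.75 × 0.6517 = 5.980 mg/L.
Minimum DO = 9.75 − 5.980 = 3.770 mg/L.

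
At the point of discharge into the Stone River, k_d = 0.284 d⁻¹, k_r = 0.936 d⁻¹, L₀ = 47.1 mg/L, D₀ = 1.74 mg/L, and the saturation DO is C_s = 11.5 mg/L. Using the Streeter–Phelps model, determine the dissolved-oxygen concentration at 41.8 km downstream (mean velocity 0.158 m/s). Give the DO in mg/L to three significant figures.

Travel time t = x/v = 41.8 km / (0.158 m/s) = 41800 m / 0.158 m/s = 264600 s = 3.062 d.
k_d L₀/(k_r−k_d) = 0.284×47.1/(0.936−0.284) = 13.38/0.6520 = 20.52 mg/L.
e^(−k_d t) = e^(−0.284×3.062) = 0.4191; e^(−k_r t) = e^(−0.936×3.062) = 0.05692.
D = 20.52 × (0.4191 − 0.05692) + 1.74 × 0.05692 = 7.431 + 0.09905 = 7.530 mg/L.
DO = C_s − D = 11.5 − 7.530 = 3.970 mg/L.

DO ≈ 3.97 mg/L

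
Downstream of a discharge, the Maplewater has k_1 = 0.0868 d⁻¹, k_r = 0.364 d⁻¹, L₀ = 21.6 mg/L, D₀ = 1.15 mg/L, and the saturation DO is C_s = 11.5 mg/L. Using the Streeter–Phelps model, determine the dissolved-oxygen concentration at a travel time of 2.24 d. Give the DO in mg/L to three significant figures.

k_1 L₀/(k_r−k_1) = 0.0868×21.6/(0.364−0.0868) = 1.875/0.2772 = 6.764 mg/L.
e^(−k_1 t) = e^(−0.0868×2.240) = 0.8233; e^(−k_r t) = e^(−0.364×2.240) = 0.4425.
D = 6.764 × (0.8233 − 0.4425) + 1.15 × 0.4425 = 2.576 + 0.5089 = 3.085 mg/L.
DO = C_s − D = 11.5 − 3.085 = 8.415 mg/L.

DO ≈ 8.42 mg/L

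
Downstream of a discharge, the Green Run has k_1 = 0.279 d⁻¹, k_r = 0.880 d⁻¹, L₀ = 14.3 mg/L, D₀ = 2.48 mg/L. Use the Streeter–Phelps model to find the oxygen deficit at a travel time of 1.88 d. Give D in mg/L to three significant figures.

k_1 L₀/(k_r−k_1) = 0.279×14.3/(0.880−0.279) = 3.990/0.6010 = 6.638 mg/L.
e^(−k_1 t) = e^(−0.279×1.880) = 0.5918; e^(−k_r t) = e^(−0.880×1.880) = 0.1912.
D = 6.638 × (0.5918 − 0.1912) + 2.48 × 0.1912 = 2.660 + 0.4742 = 3.134 mg/L.

D ≈ 3.13 mg/L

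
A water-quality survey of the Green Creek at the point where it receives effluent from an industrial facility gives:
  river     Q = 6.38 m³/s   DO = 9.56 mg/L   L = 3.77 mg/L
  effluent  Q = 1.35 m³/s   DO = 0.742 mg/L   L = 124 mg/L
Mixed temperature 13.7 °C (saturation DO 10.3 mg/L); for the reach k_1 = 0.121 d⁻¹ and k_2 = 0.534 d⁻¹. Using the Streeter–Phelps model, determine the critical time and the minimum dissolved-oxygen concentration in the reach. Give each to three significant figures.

Mixed DO = (6.38×9.56 + 1.35×0.742)/(6.38+1.35) = 61.99/7.730 = 8.020 mg/L.
Mixed L₀ = (6.38×3.77 + 1.35×124)/(7.730) = 191.5/7.730 = 24.77 mg/L.
Initial deficit D₀ = C_s − DO₀ = 10.3 − 8.020 = 2.280 mg/L.
t_c = (1/0.4130) ln[(0.534/0.121)(1 − 2.280×0.4130/(0.121×24.77))] = 2.421 × ln(3.027) = 2.681 d.
D_c = (0.121/0.534) × 24.77 × e^(−0.121×2.681) = 0.2266 × 24.77 × 0.7229 = 4.057 mg/L.
Minimum DO = 10.3 − 4.057 = 6.243 mg/L.

t_c ≈ 2.68 d; minimum DO ≈ 6.24 mg/L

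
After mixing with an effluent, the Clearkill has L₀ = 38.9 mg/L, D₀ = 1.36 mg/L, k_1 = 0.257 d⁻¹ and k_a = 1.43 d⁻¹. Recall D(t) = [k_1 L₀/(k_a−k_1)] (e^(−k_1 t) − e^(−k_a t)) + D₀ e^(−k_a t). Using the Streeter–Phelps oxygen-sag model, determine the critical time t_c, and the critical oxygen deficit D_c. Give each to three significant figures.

t_c ≈ 1.32 d; D_c ≈ 4.99 mg/L

At the critical point dD/dt = 0, so k_1 L₀ e^(−k_1 t) = k_a D. Substituting D(t) from the Streeter–Phelps equation and solving for t gives
t_c = ln[(k_a/k_1)(1 − D₀(k_a−k_1)/(k_1 L₀))] / (k_a−k_1).
Here k_a−k_1 = 1.173 d⁻¹ and 1 − D₀(k_a−k_1)/(k_1 L₀) = 1 − 1.36×1.173/(0.257×38.9) = 0.8404, so
t_c = ln(5.564 × 0.8404) / 1.173 = 1.543 / 1.173 = 1.315 d.
L(t_c) = L₀ e^(−k_1 t_c) = 38.9 × 0.7132 = 27.74 mg/L, and at the critical point k_a D_c = k_1 L, so D_c = (0.257/1.43) × 27.74 = 4.986 mg/L.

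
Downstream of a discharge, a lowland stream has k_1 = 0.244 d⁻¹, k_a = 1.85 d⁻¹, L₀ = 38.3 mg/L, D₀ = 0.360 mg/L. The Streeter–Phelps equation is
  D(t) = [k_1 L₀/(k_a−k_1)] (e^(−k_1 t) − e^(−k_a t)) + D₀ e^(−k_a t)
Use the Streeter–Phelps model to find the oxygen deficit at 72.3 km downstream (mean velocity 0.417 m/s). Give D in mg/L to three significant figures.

Travel time t = x/v = 72.3 km / (0.417 m/s) = 72300 m / 0.417 m/s = 173400 s = 2.007 d.
k_1 L₀/(k_a−k_1) = 0.244×38.3/(1.85−0.244) = 9.345/1.606 = 5.819 mg/L.
e^(−k_1 t) = e^(−0.244×2.007) = 0.6128; e^(−k_a t) = e^(−1.85×2.007) = 0.02442.
D = 5.819 × (0.6128 − 0.02442) + 0.360 × 0.02442 = 3.424 + 0.008790 = 3.433 mg/L.

D ≈ 3.43 mg/L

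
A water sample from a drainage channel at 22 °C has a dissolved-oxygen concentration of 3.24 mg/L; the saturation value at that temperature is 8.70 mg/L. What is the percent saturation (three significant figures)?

% saturation = C/C_s × 100 = 3.24/8.70 × 100 = 37.2 %.

37.2 % saturation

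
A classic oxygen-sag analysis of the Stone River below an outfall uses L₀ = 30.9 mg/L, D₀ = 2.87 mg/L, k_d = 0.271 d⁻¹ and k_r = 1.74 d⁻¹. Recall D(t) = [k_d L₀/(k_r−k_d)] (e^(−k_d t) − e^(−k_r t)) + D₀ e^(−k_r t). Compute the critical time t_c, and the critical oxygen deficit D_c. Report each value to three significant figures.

With k_r/k_d = 6.421 and 1 − D₀(k_r−k_d)/(k_d L₀) = 0.4965,
t_c = ln(6.421 × 0.4965) / (1.74 − 0.271) = ln(3.188) / 1.469 = 1.159/1.469 = 0.7892 d.
D_c = (k_d/k_r) L₀ e^(−k_d t_c) = (0.271/1.74) × 30.9 × e^(−0.271×0.7892) = 0.1557 × 30.9 × 0.8074 = 3.886 mg/L.

t_c ≈ 0.789 d; D_c ≈ 3.89 mg/L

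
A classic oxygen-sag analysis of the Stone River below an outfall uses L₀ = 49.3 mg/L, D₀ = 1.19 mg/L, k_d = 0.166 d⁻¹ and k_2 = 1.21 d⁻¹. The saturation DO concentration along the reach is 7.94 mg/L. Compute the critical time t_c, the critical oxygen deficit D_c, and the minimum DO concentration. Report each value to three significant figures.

t_c ≈ 1.74 d; D_c ≈ 5.06 mg/L; min DO ≈ 2.88 mg/L

With k_2/k_d = 7.289 and 1 − D₀(k_2−k_d)/(k_d L₀) = 0.8482,
t_c = ln(7.289 × 0.8482) / (1.21 − 0.166) = ln(6.183) / 1.044 = 1.822/1.044 = 1.745 d.
L(t_c) = L₀ e^(−k_d t_c) = 49.3 × 0.7485 = 36.90 mg/L, and at the critical point k_2 D_c = k_d L, so D_c = (0.166/1.21) × 36.90 = 5.063 mg/L.
Minimum DO = C_s − D_c = 7.94 − 5.063 = 2.877 mg/L.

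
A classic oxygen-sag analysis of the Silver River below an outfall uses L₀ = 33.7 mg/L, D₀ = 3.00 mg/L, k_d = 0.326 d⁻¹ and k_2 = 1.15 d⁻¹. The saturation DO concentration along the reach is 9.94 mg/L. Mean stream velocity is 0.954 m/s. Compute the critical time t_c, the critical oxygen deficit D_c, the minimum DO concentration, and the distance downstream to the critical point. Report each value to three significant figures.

t_c ≈ 1.22 d; D_c ≈ 6.42 mg/L; min DO ≈ 3.52 mg/L; x_c ≈ 101 km

At the critical point dD/dt = 0, so k_d L₀ e^(−k_d t) = k_2 D. Substituting D(t) from the Streeter–Phelps equation and solving for t gives
t_c = ln[(k_2/k_d)(1 − D₀(k_2−k_d)/(k_d L₀))] / (k_2−k_d).
Here k_2−k_d = 0.8240 d⁻¹ and 1 − D₀(k_2−k_d)/(k_d L₀) = 1 − 3.00×0.8240/(0.326×33.7) = 0.7750, so
t_c = ln(3.528 × 0.7750) / 0.8240 = 1.006 / 0.8240 = 1.221 d.
L(t_c) = L₀ e^(−k_d t_c) = 33.7 × 0.6717 = 22.64 mg/L, and at the critical point k_2 D_c = k_d L, so D_c = (0.326/1.15) × 22.64 = 6.417 mg/L.
Minimum DO = C_s − D_c = 9.94 − 6.417 = 3.523 mg/L.
x_c = v t_c = 0.954 m/s × 1.221 d × 86400 s/d = 100600 m ≈ 101 km.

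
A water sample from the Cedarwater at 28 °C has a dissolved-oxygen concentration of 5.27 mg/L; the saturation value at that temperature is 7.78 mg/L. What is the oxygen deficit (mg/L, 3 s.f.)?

D = C_s − C = 7.78 − 5.27 = 2.51 mg/L.

D ≈ 2.51 mg/L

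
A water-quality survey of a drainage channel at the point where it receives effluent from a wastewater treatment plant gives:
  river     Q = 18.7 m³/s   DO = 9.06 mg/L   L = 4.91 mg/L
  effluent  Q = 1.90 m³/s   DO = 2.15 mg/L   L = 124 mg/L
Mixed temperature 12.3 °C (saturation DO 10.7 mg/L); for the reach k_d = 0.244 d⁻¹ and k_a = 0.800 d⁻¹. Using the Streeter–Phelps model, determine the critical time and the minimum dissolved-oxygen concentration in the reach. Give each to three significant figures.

Mixed DO = (18.7×9.06 + 1.90×2.15)/(18.7+1.90) = 173.5/20.60 = 8.423 mg/L.
Mixed L₀ = (18.7×4.91 + 1.90×124)/(20.60) = 327.4/20.60 = 15.89 mg/L.
Initial deficit D₀ = C_s − DO₀ = 10.7 − 8.423 = 2.277 mg/L.
t_c = (1/0.5560) ln[(0.800/0.244)(1 − 2.277×0.5560/(0.244×15.89))] = 1.799 × ln(2.208) = 1.425 d.
D_c = (0.244/0.800) × 15.89 × e^(−0.244×1.425) = 0.3050 × 15.89 × 0.7063 = 3.424 mg/L.
Minimum DO = 10.7 − 3.424 = 7.276 mg/L.

t_c ≈ 1.42 d; minimum DO ≈ 7.28 mg/L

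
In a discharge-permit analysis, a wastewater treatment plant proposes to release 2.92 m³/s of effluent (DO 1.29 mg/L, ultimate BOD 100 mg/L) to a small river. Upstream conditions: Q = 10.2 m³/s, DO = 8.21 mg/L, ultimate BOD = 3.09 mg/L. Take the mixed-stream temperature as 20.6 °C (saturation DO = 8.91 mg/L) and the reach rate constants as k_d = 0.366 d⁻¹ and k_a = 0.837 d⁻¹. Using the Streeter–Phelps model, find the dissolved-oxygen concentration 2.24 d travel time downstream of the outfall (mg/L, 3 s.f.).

Mixed DO = (10.2×8.21 + 2.92×1.29)/(10.2+2.92) = 87.51/13.12 = 6.670 mg/L.
Mixed L₀ = (10.2×3.09 + 2.92×100)/(13.12) = 323.5/13.12 = 24.66 mg/L.
Initial deficit D₀ = C_s − DO₀ = 8.91 − 6.670 = 2.240 mg/L.
D(2.24) = [0.366×24.66/(0.837−0.366)](e^(−0.366×2.24) − e^(−0.837×2.24)) + 2.240 e^(−0.837×2.24)
= 19.16 × (0.4405 − 0.1534) + 2.240 × 0.1534 = 5.845 mg/L.
DO = 8.91 − 5.845 = 3.065 mg/L.

DO ≈ 3.06 mg/L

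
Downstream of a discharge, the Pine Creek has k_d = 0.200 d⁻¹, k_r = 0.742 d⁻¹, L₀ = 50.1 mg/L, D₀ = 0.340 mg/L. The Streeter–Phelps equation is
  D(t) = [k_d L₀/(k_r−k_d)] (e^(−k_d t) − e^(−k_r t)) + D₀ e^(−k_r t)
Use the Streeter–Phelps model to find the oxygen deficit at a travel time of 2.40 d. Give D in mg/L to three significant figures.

k_d L₀/(k_r−k_d) = 0.200×50.1/(0.742−0.200) = 10.02/0.5420 = 18.49 mg/L.
e^(−k_d t) = e^(−0.200×2.400) = 0.6188; e^(−k_r t) = e^(−0.742×2.400) = 0.1685.
D = 18.49 × (0.6188 − 0.1685) + 0.340 × 0.1685 = 8.324 + 0.05729 = 8.382 mg/L.

D ≈ 8.38 mg/L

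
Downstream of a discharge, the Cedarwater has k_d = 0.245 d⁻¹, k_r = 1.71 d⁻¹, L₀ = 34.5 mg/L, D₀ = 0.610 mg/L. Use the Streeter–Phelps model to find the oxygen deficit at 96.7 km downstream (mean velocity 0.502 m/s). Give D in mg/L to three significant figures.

D ≈ 3.23 mg/L

Travel time t = x/v = 96.7 km / (0.502 m/s) = 96700 m / 0.502 m/s = 192600 s = 2.230 d.
k_d L₀/(k_r−k_d) = 0.245×34.5/(1.71−0.245) = 8.453/1.465 = 5.770 mg/L.
e^(−k_d t) = e^(−0.245×2.230) = 0.5791; e^(−k_r t) = e^(−1.71×2.230) = 0.02209.
D = 5.770 × (0.5791 − 0.02209) + 0.610 × 0.02209 = 3.214 + 0.01348 = 3.227 mg/L.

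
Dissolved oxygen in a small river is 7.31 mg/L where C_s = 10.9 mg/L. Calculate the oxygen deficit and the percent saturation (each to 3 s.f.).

D ≈ 3.59 mg/L; 67.1 % saturation

D = C_s − C = 10.9 − 7.31 = 3.59 mg/L.
% saturation = 7.31/10.9 × 100 = 67.1 %.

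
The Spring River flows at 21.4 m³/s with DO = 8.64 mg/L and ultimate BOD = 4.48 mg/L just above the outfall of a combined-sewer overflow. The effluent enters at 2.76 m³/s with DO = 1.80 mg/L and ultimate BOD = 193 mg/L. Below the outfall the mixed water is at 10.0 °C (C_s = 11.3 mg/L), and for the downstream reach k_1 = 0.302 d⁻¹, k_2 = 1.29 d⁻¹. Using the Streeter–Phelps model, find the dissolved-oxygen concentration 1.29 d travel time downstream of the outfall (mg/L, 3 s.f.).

Mixed DO = (21.4×8.64 + 2.76×1.80)/(21.4+2.76) = 189.9/24.16 = 7.859 mg/L.
Mixed L₀ = (21.4×4.48 + 2.76×193)/(24.16) = 628.6/24.16 = 26.02 mg/L.
Initial deficit D₀ = C_s − DO₀ = 11.3 − 7.859 = 3.441 mg/L.
D(1.29) = [0.302×26.02/(1.29−0.302)](e^(−0.302×1.29) − e^(−1.29×1.29)) + 3.441 e^(−1.29×1.29)
= 7.952 × (0.6773 − 0.1894) + 3.441 × 0.1894 = 4.532 mg/L.
DO = 11.3 − 4.532 = 6.768 mg/L.

DO ≈ 6.77 mg/L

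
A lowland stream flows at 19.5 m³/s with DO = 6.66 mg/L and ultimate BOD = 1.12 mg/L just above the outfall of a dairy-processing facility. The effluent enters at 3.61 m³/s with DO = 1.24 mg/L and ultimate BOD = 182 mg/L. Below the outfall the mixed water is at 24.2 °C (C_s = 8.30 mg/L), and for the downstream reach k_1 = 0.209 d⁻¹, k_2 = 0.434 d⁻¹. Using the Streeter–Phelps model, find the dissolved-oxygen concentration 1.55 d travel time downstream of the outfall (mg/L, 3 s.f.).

DO ≈ 1.22 mg/L

Mixed DO = (19.5×6.66 + 3.61×1.24)/(19.5+3.61) = 134.3/23.11 = 5.813 mg/L.
Mixed L₀ = (19.5×1.12 + 3.61×182)/(23.11) = 678.9/23.11 = 29.38 mg/L.
Initial deficit D₀ = C_s − DO₀ = 8.30 − 5.813 = 2.487 mg/L.
D(1.55) = [0.209×29.38/(0.434−0.209)](e^(−0.209×1.55) − e^(−0.434×1.55)) + 2.487 e^(−0.434×1.55)
= 27.29 × (0.7233 − 0.5103) + 2.487 × 0.5103 = 7.080 mg/L.
DO = 8.30 − 7.080 = 1.220 mg/L.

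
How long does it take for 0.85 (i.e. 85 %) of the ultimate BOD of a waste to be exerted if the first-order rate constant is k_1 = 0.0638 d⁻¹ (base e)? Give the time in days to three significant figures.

t ≈ 29.7 d

y/L₀ = 1 − e^(−k_1 t) = 0.85 ⇒ e^(−k_1 t) = 0.150
t = −ln(0.150) / 0.0638 = 1.897 / 0.0638 = 29.74 d.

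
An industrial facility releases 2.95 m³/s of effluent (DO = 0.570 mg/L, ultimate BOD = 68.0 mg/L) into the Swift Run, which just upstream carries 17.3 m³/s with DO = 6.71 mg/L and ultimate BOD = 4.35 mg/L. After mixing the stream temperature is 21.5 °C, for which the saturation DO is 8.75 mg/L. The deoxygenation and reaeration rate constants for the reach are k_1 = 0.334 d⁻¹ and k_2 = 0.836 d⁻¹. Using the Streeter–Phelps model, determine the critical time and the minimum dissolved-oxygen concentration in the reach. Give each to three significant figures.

t_c ≈ 1.05 d; minimum DO ≈ 4.92 mg/L

Mixed DO = (17.3×6.71 + 2.95×0.570)/(17.3+2.95) = 117.8/20.25 = 5.816 mg/L.
Mixed L₀ = (17.3×4.35 + 2.95×68.0)/(20.25) = 275.9/20.25 = 13.62 mg/L.
Initial deficit D₀ = C_s − DO₀ = 8.75 − 5.816 = 2.934 mg/L.
t_c = (1/0.5020) ln[(0.836/0.334)(1 − 2.934×0.5020/(0.334×13.62))] = 1.992 × ln(1.693) = 1.048 d.
D_c = (0.334/0.836) × 13.62 × e^(−0.334×1.048) = 0.3995 × 13.62 × 0.7046 = 3.835 mg/L.
Minimum DO = 8.75 − 3.835 = 4.915 mg/L.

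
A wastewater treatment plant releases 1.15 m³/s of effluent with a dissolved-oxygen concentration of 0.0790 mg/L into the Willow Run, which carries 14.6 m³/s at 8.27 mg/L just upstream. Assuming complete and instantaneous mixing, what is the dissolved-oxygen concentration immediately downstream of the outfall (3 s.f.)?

Flow-weighted mixing: C = (Q_r C_r + Q_w C_w)/(Q_r + Q_w)
= (14.6×8.27 + 1.15×0.0790)/(14.6 + 1.15) = 120.8/15.75 = 7.672 mg/L.

7.67 mg/L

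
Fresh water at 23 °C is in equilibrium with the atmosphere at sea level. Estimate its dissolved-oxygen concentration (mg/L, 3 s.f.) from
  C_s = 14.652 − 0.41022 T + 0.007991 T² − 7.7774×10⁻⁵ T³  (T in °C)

C_s = 14.652 − 0.41022×23 + 0.007991×23² − 7.7774×10⁻⁵×23³ = 8.498 mg/L.

C_s ≈ 8.50 mg/L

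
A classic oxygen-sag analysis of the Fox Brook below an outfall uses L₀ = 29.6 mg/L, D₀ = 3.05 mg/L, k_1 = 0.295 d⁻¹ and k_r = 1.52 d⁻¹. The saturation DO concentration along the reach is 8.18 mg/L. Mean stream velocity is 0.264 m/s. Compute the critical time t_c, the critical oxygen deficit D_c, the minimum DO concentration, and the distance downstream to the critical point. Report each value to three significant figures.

t_c ≈ 0.883 d; D_c ≈ 4.43 mg/L; min DO ≈ 3.75 mg/L; x_c ≈ 20.1 km

With k_r/k_1 = 5.153 and 1 − D₀(k_r−k_1)/(k_1 L₀) = 0.5721,
t_c = ln(5.153 × 0.5721) / (1.52 − 0.295) = ln(2.948) / 1.225 = 1.081/1.225 = 0.8825 d.
D_c = (k_1/k_r) L₀ e^(−k_1 t_c) = (0.295/1.52) × 29.6 × e^(−0.295×0.8825) = 0.1941 × 29.6 × 0.7708 = 4.428 mg/L.
Minimum DO = C_s − D_c = 8.18 − 4.428 = 3.752 mg/L.
x_c = v t_c = 0.264 m/s × 0.8825 d × 86400 s/d = 20130 m ≈ 20.1 km.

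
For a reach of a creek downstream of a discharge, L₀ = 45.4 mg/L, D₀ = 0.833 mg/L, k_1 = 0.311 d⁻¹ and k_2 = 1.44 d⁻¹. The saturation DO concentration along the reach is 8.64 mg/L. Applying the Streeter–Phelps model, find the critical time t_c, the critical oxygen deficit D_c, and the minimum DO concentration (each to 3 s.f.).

t_c ≈ 1.30 d; D_c ≈ 6.55 mg/L; min DO ≈ 2.09 mg/L

At the critical point dD/dt = 0, so k_1 L₀ e^(−k_1 t) = k_2 D. Substituting D(t) from the Streeter–Phelps equation and solving for t gives
t_c = ln[(k_2/k_1)(1 − D₀(k_2−k_1)/(k_1 L₀))] / (k_2−k_1).
Here k_2−k_1 = 1.129 d⁻¹ and 1 − D₀(k_2−k_1)/(k_1 L₀) = 1 − 0.833×1.129/(0.311×45.4) = 0.9334, so
t_c = ln(4.630 × 0.9334) / 1.129 = 1.464 / 1.129 = 1.296 d.
L(t_c) = L₀ e^(−k_1 t_c) = 45.4 × 0.6682 = 30.34 mg/L, and at the critical point k_2 D_c = k_1 L, so D_c = (0.311/1.44) × 30.34 = 6.552 mg/L.
Minimum DO = C_s − D_c = 8.64 − 6.552 = 2.088 mg/L.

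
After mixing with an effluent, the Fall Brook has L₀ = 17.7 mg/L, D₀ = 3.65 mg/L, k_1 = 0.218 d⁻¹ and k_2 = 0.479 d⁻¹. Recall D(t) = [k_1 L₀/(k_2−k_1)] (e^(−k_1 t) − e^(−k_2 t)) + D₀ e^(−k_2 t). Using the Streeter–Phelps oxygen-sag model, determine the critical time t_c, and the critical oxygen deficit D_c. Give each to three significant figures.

t_c ≈ 1.93 d; D_c ≈ 5.29 mg/L

At the critical point dD/dt = 0, so k_1 L₀ e^(−k_1 t) = k_2 D. Substituting D(t) from the Streeter–Phelps equation and solving for t gives
t_c = ln[(k_2/k_1)(1 − D₀(k_2−k_1)/(k_1 L₀))] / (k_2−k_1).
Here k_2−k_1 = 0.2610 d⁻¹ and 1 − D₀(k_2−k_1)/(k_1 L₀) = 1 − 3.65×0.2610/(0.218×17.7) = 0.7531, so
t_c = ln(2.197 × 0.7531) / 0.2610 = 0.5037 / 0.2610 = 1.930 d.
D_c = (k_1/k_2) L₀ e^(−k_1 t_c) = (0.218/0.479) × 17.7 × e^(−0.218×1.930) = 0.4551 × 17.7 × 0.6566 = 5.289 mg/L.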